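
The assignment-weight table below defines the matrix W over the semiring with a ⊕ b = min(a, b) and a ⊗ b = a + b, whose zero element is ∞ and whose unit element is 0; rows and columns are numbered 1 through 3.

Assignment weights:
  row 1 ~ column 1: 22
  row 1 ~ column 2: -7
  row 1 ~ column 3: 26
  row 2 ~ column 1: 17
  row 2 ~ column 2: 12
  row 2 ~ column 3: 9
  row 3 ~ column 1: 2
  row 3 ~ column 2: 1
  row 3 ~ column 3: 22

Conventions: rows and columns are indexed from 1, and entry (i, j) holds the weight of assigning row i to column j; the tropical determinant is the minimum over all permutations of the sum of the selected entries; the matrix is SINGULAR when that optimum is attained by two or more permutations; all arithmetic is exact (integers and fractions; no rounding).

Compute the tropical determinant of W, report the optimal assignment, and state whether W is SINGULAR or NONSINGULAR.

σ = (1, 2, 3): 22 + 12 + 22 = 56
σ = (1, 3, 2): 22 + 9 + 1 = 32
σ = (2, 1, 3): (-7) + 17 + 22 = 32
σ = (2, 3, 1): (-7) + 9 + 2 = 4
σ = (3, 1, 2): 26 + 17 + 1 = 44
σ = (3, 2, 1): 26 + 12 + 2 = 40
Optimal value attained by: σ = (2, 3, 1).
Answer: det⊕(W) = 4; verdict: NONSINGULAR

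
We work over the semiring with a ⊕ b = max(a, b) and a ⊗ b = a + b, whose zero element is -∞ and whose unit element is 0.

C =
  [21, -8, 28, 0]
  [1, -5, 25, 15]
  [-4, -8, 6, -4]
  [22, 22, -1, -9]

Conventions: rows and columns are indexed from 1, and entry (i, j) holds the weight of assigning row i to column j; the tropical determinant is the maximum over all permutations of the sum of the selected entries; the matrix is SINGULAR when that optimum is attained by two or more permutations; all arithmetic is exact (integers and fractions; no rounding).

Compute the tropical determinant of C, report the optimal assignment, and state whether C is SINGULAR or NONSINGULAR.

σ = (1, 2, 3, 4): 21 + (-5) + 6 + (-9) = 13
σ = (1, 2, 4, 3): 21 + (-5) + (-4) + (-1) = 11
σ = (1, 3, 2, 4): 21 + 25 + (-8) + (-9) = 29
σ = (1, 3, 4, 2): 21 + 25 + (-4) + 22 = 64
σ = (1, 4, 2, 3): 21 + 15 + (-8) + (-1) = 27
σ = (1, 4, 3, 2): 21 + 15 + 6 + 22 = 64
σ = (2, 1, 3, 4): (-8) + 1 + 6 + (-9) = -10
σ = (2, 1, 4, 3): (-8) + 1 + (-4) + (-1) = -12
σ = (2, 3, 1, 4): (-8) + 25 + (-4) + (-9) = 4
σ = (2, 3, 4, 1): (-8) + 25 + (-4) + 22 = 35
σ = (2, 4, 1, 3): (-8) + 15 + (-4) + (-1) = 2
σ = (2, 4, 3, 1): (-8) + 15 + 6 + 22 = 35
σ = (3, 1, 2, 4): 28 + 1 + (-8) + (-9) = 12
σ = (3, 1, 4, 2): 28 + 1 + (-4) + 22 = 47
σ = (3, 2, 1, 4): 28 + (-5) + (-4) + (-9) = 10
σ = (3, 2, 4, 1): 28 + (-5) + (-4) + 22 = 41
σ = (3, 4, 1, 2): 28 + 15 + (-4) + 22 = 61
σ = (3, 4, 2, 1): 28 + 15 + (-8) + 22 = 57
σ = (4, 1, 2, 3): 0 + 1 + (-8) + (-1) = -8
σ = (4, 1, 3, 2): 0 + 1 + 6 + 22 = 29
σ = (4, 2, 1, 3): 0 + (-5) + (-4) + (-1) = -10
σ = (4, 2, 3, 1): 0 + (-5) + 6 + 22 = 23
σ = (4, 3, 1, 2): 0 + 25 + (-4) + 22 = 43
σ = (4, 3, 2, 1): 0 + 25 + (-8) + 22 = 39
Optimal value attained by: σ = (1, 3, 4, 2).
Answer: det⊕(C) = 64; verdict: SINGULAR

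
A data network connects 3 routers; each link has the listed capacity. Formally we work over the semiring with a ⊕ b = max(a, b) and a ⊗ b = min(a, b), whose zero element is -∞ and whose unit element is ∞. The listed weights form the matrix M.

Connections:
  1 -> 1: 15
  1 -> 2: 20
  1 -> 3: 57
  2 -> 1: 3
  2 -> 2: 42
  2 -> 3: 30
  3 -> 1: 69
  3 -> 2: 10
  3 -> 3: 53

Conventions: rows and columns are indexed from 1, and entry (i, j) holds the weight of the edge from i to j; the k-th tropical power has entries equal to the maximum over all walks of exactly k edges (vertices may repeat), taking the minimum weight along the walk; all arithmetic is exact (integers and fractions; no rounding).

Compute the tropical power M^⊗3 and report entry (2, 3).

M^⊗2:
  [57, 20, 53]
  [30, 42, 30]
  [53, 20, 57]
M^⊗3:
  [53, 20, 57]
  [30, 42, 30]
  [57, 20, 53]
Key observation: the optimum is the walk 2->2->2->3, with weight 42 min 42 min 30 = 30.
Optimal value attained by: walk 2->2->2->3.
Answer: (M^⊗3)[2][3] = 30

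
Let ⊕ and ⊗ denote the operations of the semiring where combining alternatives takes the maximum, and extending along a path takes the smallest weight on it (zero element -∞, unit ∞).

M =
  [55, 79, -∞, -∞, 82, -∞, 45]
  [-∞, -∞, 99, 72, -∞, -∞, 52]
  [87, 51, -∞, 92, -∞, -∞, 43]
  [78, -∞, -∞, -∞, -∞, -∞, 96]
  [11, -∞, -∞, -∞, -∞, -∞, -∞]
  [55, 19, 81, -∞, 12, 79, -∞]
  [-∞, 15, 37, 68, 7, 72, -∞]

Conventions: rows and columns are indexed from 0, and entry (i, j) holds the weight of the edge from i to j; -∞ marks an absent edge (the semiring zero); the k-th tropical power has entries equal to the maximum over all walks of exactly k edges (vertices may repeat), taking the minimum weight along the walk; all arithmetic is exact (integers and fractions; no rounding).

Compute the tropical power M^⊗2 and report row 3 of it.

M^⊗2:
  [55, 55, 79, 72, 55, 45, 52]
  [87, 51, 37, 92, 7, 52, 72]
  [78, 79, 51, 51, 82, 43, 92]
  [55, 78, 37, 68, 78, 72, 45]
  [11, 11, -∞, -∞, 11, -∞, 11]
  [81, 55, 79, 81, 55, 79, 45]
  [68, 37, 72, 37, 12, 72, 68]
Answer: row 3 of M^⊗2 = [55, 78, 37, 68, 78, 72, 45]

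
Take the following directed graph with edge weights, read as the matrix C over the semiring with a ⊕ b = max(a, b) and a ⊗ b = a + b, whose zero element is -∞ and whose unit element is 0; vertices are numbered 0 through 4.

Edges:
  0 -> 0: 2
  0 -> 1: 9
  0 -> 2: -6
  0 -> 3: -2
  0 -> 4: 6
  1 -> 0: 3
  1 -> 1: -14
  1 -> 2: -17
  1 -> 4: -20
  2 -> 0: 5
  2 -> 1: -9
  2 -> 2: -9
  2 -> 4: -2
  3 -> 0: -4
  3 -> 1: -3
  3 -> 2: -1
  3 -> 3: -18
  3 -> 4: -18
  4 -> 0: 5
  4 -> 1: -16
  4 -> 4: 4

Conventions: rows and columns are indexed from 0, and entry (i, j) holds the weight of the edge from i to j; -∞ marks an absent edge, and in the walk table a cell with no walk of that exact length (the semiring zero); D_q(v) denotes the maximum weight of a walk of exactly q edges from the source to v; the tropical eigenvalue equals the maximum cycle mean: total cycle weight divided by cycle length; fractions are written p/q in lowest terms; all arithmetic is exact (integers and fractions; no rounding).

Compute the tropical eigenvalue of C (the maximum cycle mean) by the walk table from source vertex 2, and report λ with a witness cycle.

q=0: [-∞, -∞, 0, -∞, -∞]
q=1: [5, -9, -9, -∞, -2]
q=2: [7, 14, -1, 3, 11]
q=3: [17, 16, 2, 5, 15]
q=4: [20, 26, 11, 15, 23]
q=5: [29, 29, 14, 18, 27]
Optimal cycle mean attained by: cycle 0->1->0, total 9 + 3, length 2.
Answer: λ = 6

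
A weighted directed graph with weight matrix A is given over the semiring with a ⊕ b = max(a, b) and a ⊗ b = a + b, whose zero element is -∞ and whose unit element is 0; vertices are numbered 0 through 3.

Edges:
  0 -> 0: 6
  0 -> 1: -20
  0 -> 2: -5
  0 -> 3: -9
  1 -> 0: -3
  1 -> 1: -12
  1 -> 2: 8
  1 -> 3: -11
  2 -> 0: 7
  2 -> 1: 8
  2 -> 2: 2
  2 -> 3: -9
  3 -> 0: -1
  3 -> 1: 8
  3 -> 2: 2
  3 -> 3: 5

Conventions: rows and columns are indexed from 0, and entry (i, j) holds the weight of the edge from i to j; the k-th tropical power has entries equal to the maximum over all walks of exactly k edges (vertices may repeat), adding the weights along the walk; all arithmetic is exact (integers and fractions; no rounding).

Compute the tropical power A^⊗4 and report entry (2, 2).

A^⊗2:
  [12, 3, 1, -3]
  [15, 16, 10, -1]
  [13, 10, 16, -2]
  [9, 13, 16, 10]
A^⊗3:
  [18, 9, 11, 3]
  [21, 18, 24, 6]
  [23, 24, 18, 7]
  [23, 24, 21, 15]
A^⊗4:
  [24, 19, 17, 9]
  [31, 32, 26, 15]
  [29, 26, 32, 14]
  [29, 29, 32, 20]
Key observation: the optimum is the walk 2->1->2->1->2, with weight 8 + 8 + 8 + 8 = 32.
Optimal value attained by: walk 2->1->2->1->2.
Answer: (A^⊗4)[2][2] = 32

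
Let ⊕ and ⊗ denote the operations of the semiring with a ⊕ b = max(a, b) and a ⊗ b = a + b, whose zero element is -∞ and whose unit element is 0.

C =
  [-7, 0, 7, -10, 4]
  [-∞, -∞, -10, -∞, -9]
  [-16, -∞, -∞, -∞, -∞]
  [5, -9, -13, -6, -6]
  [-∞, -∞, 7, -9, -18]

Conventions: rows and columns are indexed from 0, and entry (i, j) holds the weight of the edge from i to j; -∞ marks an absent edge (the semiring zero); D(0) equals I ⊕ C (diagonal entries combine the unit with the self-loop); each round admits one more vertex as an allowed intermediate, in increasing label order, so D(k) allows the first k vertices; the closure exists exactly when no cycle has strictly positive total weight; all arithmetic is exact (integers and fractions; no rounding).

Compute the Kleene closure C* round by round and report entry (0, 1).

D(0):
  [0, 0, 7, -10, 4]
  [-∞, 0, -10, -∞, -9]
  [-16, -∞, 0, -∞, -∞]
  [5, -9, -13, 0, -6]
  [-∞, -∞, 7, -9, 0]
D(1):
  [0, 0, 7, -10, 4]
  [-∞, 0, -10, -∞, -9]
  [-16, -16, 0, -26, -12]
  [5, 5, 12, 0, 9]
  [-∞, -∞, 7, -9, 0]
D(2):
  [0, 0, 7, -10, 4]
  [-∞, 0, -10, -∞, -9]
  [-16, -16, 0, -26, -12]
  [5, 5, 12, 0, 9]
  [-∞, -∞, 7, -9, 0]
D(3):
  [0, 0, 7, -10, 4]
  [-26, 0, -10, -36, -9]
  [-16, -16, 0, -26, -12]
  [5, 5, 12, 0, 9]
  [-9, -9, 7, -9, 0]
D(4):
  [0, 0, 7, -10, 4]
  [-26, 0, -10, -36, -9]
  [-16, -16, 0, -26, -12]
  [5, 5, 12, 0, 9]
  [-4, -4, 7, -9, 0]
D(5):
  [0, 0, 11, -5, 4]
  [-13, 0, -2, -18, -9]
  [-16, -16, 0, -21, -12]
  [5, 5, 16, 0, 9]
  [-4, -4, 7, -9, 0]
Answer: C*[0][1] = 0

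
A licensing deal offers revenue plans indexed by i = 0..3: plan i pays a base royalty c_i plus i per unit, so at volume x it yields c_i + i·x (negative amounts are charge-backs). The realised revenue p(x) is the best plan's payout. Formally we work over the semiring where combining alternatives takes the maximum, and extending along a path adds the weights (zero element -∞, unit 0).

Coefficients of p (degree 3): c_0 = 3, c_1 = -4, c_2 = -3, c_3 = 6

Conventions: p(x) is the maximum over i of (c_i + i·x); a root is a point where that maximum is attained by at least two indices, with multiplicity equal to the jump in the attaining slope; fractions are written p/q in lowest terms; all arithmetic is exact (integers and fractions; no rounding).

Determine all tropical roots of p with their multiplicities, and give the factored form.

hull edge (i=0, c=3) to (i=3, c=6): slope 1, span 3
Factored form: p(x) = 6 ⊗ (x ⊕ (-1)) ⊗ (x ⊕ (-1)) ⊗ (x ⊕ (-1))
Answer: roots = -1 (mult 3)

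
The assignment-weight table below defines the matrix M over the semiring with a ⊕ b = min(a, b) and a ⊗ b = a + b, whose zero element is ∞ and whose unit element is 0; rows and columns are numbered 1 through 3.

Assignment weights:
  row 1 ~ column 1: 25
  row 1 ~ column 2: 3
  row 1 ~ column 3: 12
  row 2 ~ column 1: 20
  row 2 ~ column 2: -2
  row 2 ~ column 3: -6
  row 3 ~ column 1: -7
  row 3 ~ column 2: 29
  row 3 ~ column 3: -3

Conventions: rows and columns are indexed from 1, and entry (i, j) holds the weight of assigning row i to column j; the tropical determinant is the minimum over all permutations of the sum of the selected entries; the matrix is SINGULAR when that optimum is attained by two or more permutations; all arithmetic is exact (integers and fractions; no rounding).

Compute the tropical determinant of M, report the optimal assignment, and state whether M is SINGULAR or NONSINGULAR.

σ = (1, 2, 3): 25 + (-2) + (-3) = 20
σ = (1, 3, 2): 25 + (-6) + 29 = 48
σ = (2, 1, 3): 3 + 20 + (-3) = 20
σ = (2, 3, 1): 3 + (-6) + (-7) = -10
σ = (3, 1, 2): 12 + 20 + 29 = 61
σ = (3, 2, 1): 12 + (-2) + (-7) = 3
Optimal value attained by: σ = (2, 3, 1).
Answer: det⊕(M) = -10; verdict: NONSINGULAR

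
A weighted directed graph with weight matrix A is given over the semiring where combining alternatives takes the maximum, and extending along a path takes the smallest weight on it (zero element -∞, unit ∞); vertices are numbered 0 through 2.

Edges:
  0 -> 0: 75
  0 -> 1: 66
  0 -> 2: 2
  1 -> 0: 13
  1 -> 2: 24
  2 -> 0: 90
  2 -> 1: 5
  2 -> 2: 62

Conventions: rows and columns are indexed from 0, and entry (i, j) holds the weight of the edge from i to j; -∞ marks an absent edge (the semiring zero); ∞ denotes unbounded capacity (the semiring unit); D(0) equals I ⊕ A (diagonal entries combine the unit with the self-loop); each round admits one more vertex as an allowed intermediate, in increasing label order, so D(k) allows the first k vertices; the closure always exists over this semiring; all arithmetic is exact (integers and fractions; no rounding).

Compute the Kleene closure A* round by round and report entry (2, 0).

D(0):
  [∞, 66, 2]
  [13, ∞, 24]
  [90, 5, ∞]
D(1):
  [∞, 66, 2]
  [13, ∞, 24]
  [90, 66, ∞]
D(2):
  [∞, 66, 24]
  [13, ∞, 24]
  [90, 66, ∞]
D(3):
  [∞, 66, 24]
  [24, ∞, 24]
  [90, 66, ∞]
Answer: A*[2][0] = 90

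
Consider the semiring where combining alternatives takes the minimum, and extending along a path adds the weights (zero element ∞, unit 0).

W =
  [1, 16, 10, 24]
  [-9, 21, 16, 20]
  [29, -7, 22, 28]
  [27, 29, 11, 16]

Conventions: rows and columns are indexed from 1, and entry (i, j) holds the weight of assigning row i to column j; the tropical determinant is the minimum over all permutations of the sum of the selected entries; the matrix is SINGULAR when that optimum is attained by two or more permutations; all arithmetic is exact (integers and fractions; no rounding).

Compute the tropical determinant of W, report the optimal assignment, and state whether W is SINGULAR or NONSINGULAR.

σ = (1, 2, 3, 4): 1 + 21 + 22 + 16 = 60
σ = (1, 2, 4, 3): 1 + 21 + 28 + 11 = 61
σ = (1, 3, 2, 4): 1 + 16 + (-7) + 16 = 26
σ = (1, 3, 4, 2): 1 + 16 + 28 + 29 = 74
σ = (1, 4, 2, 3): 1 + 20 + (-7) + 11 = 25
σ = (1, 4, 3, 2): 1 + 20 + 22 + 29 = 72
σ = (2, 1, 3, 4): 16 + (-9) + 22 + 16 = 45
σ = (2, 1, 4, 3): 16 + (-9) + 28 + 11 = 46
σ = (2, 3, 1, 4): 16 + 16 + 29 + 16 = 77
σ = (2, 3, 4, 1): 16 + 16 + 28 + 27 = 87
σ = (2, 4, 1, 3): 16 + 20 + 29 + 11 = 76
σ = (2, 4, 3, 1): 16 + 20 + 22 + 27 = 85
σ = (3, 1, 2, 4): 10 + (-9) + (-7) + 16 = 10
σ = (3, 1, 4, 2): 10 + (-9) + 28 + 29 = 58
σ = (3, 2, 1, 4): 10 + 21 + 29 + 16 = 76
σ = (3, 2, 4, 1): 10 + 21 + 28 + 27 = 86
σ = (3, 4, 1, 2): 10 + 20 + 29 + 29 = 88
σ = (3, 4, 2, 1): 10 + 20 + (-7) + 27 = 50
σ = (4, 1, 2, 3): 24 + (-9) + (-7) + 11 = 19
σ = (4, 1, 3, 2): 24 + (-9) + 22 + 29 = 66
σ = (4, 2, 1, 3): 24 + 21 + 29 + 11 = 85
σ = (4, 2, 3, 1): 24 + 21 + 22 + 27 = 94
σ = (4, 3, 1, 2): 24 + 16 + 29 + 29 = 98
σ = (4, 3, 2, 1): 24 + 16 + (-7) + 27 = 60
Optimal value attained by: σ = (3, 1, 2, 4).
Answer: det⊕(W) = 10; verdict: NONSINGULAR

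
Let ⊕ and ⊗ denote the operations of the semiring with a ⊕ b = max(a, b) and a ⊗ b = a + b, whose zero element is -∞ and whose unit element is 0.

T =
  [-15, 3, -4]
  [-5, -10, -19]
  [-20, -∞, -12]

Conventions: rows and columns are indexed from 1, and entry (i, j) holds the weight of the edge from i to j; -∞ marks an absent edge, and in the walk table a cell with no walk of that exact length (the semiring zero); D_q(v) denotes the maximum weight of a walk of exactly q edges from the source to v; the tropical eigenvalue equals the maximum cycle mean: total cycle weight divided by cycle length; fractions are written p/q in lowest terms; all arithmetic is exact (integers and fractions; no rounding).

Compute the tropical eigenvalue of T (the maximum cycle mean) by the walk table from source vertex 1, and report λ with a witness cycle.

q=0: [0, -∞, -∞]
q=1: [-15, 3, -4]
q=2: [-2, -7, -16]
q=3: [-12, 1, -6]
Optimal cycle mean attained by: cycle 1->2->1, total 3 + (-5), length 2.
Answer: λ = -1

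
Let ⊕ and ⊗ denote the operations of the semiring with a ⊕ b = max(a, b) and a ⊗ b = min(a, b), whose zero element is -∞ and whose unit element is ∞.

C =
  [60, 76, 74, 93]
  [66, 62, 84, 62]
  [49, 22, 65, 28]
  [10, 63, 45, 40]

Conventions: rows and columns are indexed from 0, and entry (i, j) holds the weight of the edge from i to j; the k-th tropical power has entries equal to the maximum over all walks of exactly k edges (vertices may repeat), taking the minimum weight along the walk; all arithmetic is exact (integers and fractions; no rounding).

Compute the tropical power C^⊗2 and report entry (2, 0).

C^⊗2:
  [66, 63, 76, 62]
  [62, 66, 66, 66]
  [49, 49, 65, 49]
  [63, 62, 63, 62]
Key observation: the optimum is the walk 2->0->0, with weight 49 min 60 = 49.
Optimal value attained by: walk 2->0->0.
Answer: (C^⊗2)[2][0] = 49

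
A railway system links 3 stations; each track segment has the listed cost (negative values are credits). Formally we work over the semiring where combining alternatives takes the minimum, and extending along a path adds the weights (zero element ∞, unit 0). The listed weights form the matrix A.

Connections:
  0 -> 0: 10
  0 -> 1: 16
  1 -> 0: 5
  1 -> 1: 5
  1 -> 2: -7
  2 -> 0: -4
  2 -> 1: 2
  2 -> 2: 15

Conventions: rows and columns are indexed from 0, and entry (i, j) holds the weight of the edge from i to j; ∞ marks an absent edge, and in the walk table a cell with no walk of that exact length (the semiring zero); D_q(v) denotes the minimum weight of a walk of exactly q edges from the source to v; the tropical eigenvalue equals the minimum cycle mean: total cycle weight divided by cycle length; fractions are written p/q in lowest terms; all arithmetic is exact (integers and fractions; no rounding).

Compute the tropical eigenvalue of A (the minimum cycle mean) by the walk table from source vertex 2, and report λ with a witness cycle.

q=0: [∞, ∞, 0]
q=1: [-4, 2, 15]
q=2: [6, 7, -5]
q=3: [-9, -3, 0]
Optimal cycle mean attained by: cycle 1->2->1, total (-7) + 2, length 2.
Answer: λ = -5/2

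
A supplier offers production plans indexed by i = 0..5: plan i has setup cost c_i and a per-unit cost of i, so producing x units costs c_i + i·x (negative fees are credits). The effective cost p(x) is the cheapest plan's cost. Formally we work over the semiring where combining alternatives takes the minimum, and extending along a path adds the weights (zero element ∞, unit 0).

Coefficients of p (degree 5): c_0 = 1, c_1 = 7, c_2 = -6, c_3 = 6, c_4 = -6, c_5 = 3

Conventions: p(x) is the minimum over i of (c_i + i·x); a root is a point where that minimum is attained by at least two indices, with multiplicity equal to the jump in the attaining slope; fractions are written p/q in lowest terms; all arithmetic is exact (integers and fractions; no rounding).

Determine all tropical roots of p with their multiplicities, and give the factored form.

hull edge (i=0, c=1) to (i=2, c=-6): slope -7/2, span 2
hull edge (i=2, c=-6) to (i=4, c=-6): slope 0, span 2
hull edge (i=4, c=-6) to (i=5, c=3): slope 9, span 1
Factored form: p(x) = 3 ⊗ (x ⊕ (-9)) ⊗ (x ⊕ 0) ⊗ (x ⊕ 0) ⊗ (x ⊕ 7/2) ⊗ (x ⊕ 7/2)
Answer: roots = -9 (mult 1), 0 (mult 2), 7/2 (mult 2)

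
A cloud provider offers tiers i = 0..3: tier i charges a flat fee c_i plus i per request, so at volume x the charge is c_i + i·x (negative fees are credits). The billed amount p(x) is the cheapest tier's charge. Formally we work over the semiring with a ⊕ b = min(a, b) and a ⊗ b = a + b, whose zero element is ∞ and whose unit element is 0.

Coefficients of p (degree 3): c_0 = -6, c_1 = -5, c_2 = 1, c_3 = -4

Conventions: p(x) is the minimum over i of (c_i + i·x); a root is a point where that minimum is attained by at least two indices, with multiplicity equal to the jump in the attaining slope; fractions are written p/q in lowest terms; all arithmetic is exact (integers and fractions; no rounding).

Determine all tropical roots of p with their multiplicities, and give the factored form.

hull edge (i=0, c=-6) to (i=3, c=-4): slope 2/3, span 3
Factored form: p(x) = -4 ⊗ (x ⊕ (-2/3)) ⊗ (x ⊕ (-2/3)) ⊗ (x ⊕ (-2/3))
Answer: roots = -2/3 (mult 3)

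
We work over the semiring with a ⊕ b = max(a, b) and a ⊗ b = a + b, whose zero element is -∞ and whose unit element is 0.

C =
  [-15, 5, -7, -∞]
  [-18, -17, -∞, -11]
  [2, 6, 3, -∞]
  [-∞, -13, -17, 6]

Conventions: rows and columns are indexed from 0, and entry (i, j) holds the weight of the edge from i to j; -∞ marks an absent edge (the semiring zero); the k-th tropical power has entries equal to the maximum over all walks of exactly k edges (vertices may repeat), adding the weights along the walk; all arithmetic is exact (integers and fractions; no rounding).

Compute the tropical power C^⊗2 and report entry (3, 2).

C^⊗2:
  [-5, -1, -4, -6]
  [-33, -13, -25, -5]
  [5, 9, 6, -5]
  [-15, -7, -11, 12]
Key observation: the optimum is the walk 3->3->2, with weight 6 + (-17) = -11.
Optimal value attained by: walk 3->3->2.
Answer: (C^⊗2)[3][2] = -11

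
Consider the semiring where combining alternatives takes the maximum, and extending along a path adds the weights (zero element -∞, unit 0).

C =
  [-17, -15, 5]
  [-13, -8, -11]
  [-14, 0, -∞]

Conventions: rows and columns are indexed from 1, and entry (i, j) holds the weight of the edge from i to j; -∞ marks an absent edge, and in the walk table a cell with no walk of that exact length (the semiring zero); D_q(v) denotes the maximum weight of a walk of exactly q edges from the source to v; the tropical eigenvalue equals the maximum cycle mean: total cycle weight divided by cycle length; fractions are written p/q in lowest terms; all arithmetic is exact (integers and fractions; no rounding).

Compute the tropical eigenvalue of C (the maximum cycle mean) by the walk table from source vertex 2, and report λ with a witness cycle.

q=0: [-∞, 0, -∞]
q=1: [-13, -8, -11]
q=2: [-21, -11, -8]
q=3: [-22, -8, -16]
Optimal cycle mean attained by: cycle 1->3->2->1, total 5 + 0 + (-13), length 3.
Answer: λ = -8/3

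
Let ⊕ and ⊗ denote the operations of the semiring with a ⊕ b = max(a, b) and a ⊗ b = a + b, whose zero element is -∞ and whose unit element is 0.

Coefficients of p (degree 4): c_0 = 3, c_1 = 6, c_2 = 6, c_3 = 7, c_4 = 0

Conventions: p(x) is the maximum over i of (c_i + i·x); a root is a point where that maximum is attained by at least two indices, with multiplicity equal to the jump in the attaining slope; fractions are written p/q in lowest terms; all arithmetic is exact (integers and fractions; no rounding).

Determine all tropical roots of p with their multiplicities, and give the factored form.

hull edge (i=0, c=3) to (i=1, c=6): slope 3, span 1
hull edge (i=1, c=6) to (i=3, c=7): slope 1/2, span 2
hull edge (i=3, c=7) to (i=4, c=0): slope -7, span 1
Factored form: p(x) = 0 ⊗ (x ⊕ (-3)) ⊗ (x ⊕ (-1/2)) ⊗ (x ⊕ (-1/2)) ⊗ (x ⊕ 7)
Answer: roots = -3 (mult 1), -1/2 (mult 2), 7 (mult 1)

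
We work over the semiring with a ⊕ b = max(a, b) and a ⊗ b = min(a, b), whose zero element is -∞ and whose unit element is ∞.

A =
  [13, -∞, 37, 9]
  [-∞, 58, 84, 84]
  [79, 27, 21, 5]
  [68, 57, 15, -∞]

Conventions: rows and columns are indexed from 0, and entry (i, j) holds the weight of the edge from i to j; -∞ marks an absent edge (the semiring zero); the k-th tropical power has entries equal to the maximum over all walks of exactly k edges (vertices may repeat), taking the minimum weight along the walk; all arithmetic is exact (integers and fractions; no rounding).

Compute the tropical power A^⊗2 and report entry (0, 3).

A^⊗2:
  [37, 27, 21, 9]
  [79, 58, 58, 58]
  [21, 27, 37, 27]
  [15, 57, 57, 57]
Key observation: the optimum is the walk 0->0->3, with weight 13 min 9 = 9.
Optimal value attained by: walk 0->0->3.
Answer: (A^⊗2)[0][3] = 9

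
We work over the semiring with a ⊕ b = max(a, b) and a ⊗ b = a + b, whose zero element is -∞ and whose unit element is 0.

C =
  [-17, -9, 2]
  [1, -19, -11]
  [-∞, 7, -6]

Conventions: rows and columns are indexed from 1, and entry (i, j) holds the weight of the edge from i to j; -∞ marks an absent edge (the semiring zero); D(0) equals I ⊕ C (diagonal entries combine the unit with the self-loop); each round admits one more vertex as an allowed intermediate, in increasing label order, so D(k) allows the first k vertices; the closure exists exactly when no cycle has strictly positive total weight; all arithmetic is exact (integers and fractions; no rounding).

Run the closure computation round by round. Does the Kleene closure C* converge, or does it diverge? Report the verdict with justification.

D(0):
  [0, -9, 2]
  [1, 0, -11]
  [-∞, 7, 0]
D(1):
  [0, -9, 2]
  [1, 0, 3]
  [-∞, 7, 0]
Detection: at round 2, diagonal entry (3, 3) turns strictly positive.
Key observation: the cycle 3->2->1->3 has total weight 7 + 1 + 2, which is strictly positive.
Answer: DIVERGES — positive cycle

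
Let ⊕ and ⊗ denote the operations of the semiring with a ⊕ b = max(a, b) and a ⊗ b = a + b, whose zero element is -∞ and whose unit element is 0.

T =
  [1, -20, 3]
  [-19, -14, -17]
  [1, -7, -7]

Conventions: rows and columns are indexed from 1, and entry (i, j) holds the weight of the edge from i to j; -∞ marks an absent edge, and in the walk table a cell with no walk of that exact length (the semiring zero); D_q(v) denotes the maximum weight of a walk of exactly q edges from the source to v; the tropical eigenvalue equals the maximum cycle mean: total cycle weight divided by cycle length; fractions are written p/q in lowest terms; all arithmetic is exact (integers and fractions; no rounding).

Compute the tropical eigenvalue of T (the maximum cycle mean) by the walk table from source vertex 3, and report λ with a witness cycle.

q=0: [-∞, -∞, 0]
q=1: [1, -7, -7]
q=2: [2, -14, 4]
q=3: [5, -3, 5]
Optimal cycle mean attained by: cycle 1->3->1, total 3 + 1, length 2.
Answer: λ = 2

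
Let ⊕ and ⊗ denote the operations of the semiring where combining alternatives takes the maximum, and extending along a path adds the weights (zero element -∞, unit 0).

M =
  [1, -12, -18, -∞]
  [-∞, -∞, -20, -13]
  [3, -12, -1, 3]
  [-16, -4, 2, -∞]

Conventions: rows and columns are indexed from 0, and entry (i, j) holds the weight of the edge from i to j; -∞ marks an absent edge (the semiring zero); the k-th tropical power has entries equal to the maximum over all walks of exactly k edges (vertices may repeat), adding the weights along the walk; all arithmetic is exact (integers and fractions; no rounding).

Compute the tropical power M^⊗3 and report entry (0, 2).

M^⊗2:
  [2, -11, -17, -15]
  [-17, -17, -11, -17]
  [4, -1, 5, 2]
  [5, -10, 1, 5]
M^⊗3:
  [3, -10, -13, -14]
  [-8, -21, -12, -8]
  [8, -2, 4, 8]
  [6, 1, 7, 4]
Key observation: the optimum is the walk 0->2->3->2, with weight (-18) + 3 + 2 = -13.
Optimal value attained by: walk 0->2->3->2.
Answer: (M^⊗3)[0][2] = -13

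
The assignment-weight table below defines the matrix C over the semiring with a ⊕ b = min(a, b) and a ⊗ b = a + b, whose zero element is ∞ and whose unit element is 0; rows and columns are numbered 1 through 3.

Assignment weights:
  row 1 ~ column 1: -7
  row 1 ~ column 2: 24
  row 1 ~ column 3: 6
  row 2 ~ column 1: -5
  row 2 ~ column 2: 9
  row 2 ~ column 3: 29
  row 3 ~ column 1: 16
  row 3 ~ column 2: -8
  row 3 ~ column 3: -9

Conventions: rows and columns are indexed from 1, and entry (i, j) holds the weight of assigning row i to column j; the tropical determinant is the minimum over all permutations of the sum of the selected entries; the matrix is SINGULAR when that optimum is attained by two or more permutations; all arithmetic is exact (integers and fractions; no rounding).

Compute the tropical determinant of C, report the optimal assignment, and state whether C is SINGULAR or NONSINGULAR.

σ = (1, 2, 3): (-7) + 9 + (-9) = -7
σ = (1, 3, 2): (-7) + 29 + (-8) = 14
σ = (2, 1, 3): 24 + (-5) + (-9) = 10
σ = (2, 3, 1): 24 + 29 + 16 = 69
σ = (3, 1, 2): 6 + (-5) + (-8) = -7
σ = (3, 2, 1): 6 + 9 + 16 = 31
Optimal value attained by: σ = (1, 2, 3).
Answer: det⊕(C) = -7; verdict: SINGULAR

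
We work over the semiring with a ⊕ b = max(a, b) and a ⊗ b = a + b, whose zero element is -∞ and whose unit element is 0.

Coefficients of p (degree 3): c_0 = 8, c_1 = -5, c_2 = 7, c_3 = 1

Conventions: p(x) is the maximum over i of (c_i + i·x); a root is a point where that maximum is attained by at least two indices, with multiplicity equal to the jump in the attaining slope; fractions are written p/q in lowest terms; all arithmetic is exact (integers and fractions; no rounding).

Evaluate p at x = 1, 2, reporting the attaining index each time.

p(1) = max(8+0·1=8, -5+1·1=-4, 7+2·1=9, 1+3·1=4) = 9 (attained by i=2)
p(2) = max(8+0·2=8, -5+1·2=-3, 7+2·2=11, 1+3·2=7) = 11 (attained by i=2)
Answer: p(1) = 9; p(2) = 11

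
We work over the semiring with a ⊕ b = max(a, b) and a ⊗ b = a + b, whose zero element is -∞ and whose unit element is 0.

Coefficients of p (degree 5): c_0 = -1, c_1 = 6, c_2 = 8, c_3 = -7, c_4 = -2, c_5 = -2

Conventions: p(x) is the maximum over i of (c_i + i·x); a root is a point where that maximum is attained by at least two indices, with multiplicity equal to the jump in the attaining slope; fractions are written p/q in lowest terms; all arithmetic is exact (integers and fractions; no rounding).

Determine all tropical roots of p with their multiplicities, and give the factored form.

hull edge (i=0, c=-1) to (i=1, c=6): slope 7, span 1
hull edge (i=1, c=6) to (i=2, c=8): slope 2, span 1
hull edge (i=2, c=8) to (i=5, c=-2): slope -10/3, span 3
Factored form: p(x) = -2 ⊗ (x ⊕ (-7)) ⊗ (x ⊕ (-2)) ⊗ (x ⊕ 10/3) ⊗ (x ⊕ 10/3) ⊗ (x ⊕ 10/3)
Answer: roots = -7 (mult 1), -2 (mult 1), 10/3 (mult 3)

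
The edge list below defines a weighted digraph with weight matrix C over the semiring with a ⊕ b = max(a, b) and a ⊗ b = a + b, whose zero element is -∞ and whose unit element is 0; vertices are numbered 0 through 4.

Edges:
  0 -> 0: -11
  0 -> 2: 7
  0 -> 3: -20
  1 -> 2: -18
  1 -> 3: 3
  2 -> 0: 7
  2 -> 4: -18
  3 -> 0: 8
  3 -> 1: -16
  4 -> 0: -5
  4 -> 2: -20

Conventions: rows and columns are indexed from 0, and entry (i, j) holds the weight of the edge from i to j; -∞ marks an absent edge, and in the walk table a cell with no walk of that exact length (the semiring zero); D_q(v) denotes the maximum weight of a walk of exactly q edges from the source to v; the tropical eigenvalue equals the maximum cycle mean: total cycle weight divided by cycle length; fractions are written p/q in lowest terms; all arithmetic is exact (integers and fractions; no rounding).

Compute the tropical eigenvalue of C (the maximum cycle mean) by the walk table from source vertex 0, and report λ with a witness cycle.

q=0: [0, -∞, -∞, -∞, -∞]
q=1: [-11, -∞, 7, -20, -∞]
q=2: [14, -36, -4, -31, -11]
q=3: [3, -47, 21, -6, -22]
q=4: [28, -22, 10, -17, 3]
q=5: [17, -33, 35, 8, -8]
Optimal cycle mean attained by: cycle 0->2->0, total 7 + 7, length 2.
Answer: λ = 7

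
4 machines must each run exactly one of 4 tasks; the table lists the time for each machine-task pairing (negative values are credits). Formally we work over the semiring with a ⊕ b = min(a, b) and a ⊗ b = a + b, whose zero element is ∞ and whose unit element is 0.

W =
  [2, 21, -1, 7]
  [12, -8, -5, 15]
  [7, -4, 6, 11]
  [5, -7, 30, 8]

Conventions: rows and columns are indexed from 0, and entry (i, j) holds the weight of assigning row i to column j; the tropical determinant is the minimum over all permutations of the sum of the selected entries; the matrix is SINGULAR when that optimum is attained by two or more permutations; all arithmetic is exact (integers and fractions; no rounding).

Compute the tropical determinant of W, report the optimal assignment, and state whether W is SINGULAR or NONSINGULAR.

σ = (0, 1, 2, 3): 2 + (-8) + 6 + 8 = 8
σ = (0, 1, 3, 2): 2 + (-8) + 11 + 30 = 35
σ = (0, 2, 1, 3): 2 + (-5) + (-4) + 8 = 1
σ = (0, 2, 3, 1): 2 + (-5) + 11 + (-7) = 1
σ = (0, 3, 1, 2): 2 + 15 + (-4) + 30 = 43
σ = (0, 3, 2, 1): 2 + 15 + 6 + (-7) = 16
σ = (1, 0, 2, 3): 21 + 12 + 6 + 8 = 47
σ = (1, 0, 3, 2): 21 + 12 + 11 + 30 = 74
σ = (1, 2, 0, 3): 21 + (-5) + 7 + 8 = 31
σ = (1, 2, 3, 0): 21 + (-5) + 11 + 5 = 32
σ = (1, 3, 0, 2): 21 + 15 + 7 + 30 = 73
σ = (1, 3, 2, 0): 21 + 15 + 6 + 5 = 47
σ = (2, 0, 1, 3): (-1) + 12 + (-4) + 8 = 15
σ = (2, 0, 3, 1): (-1) + 12 + 11 + (-7) = 15
σ = (2, 1, 0, 3): (-1) + (-8) + 7 + 8 = 6
σ = (2, 1, 3, 0): (-1) + (-8) + 11 + 5 = 7
σ = (2, 3, 0, 1): (-1) + 15 + 7 + (-7) = 14
σ = (2, 3, 1, 0): (-1) + 15 + (-4) + 5 = 15
σ = (3, 0, 1, 2): 7 + 12 + (-4) + 30 = 45
σ = (3, 0, 2, 1): 7 + 12 + 6 + (-7) = 18
σ = (3, 1, 0, 2): 7 + (-8) + 7 + 30 = 36
σ = (3, 1, 2, 0): 7 + (-8) + 6 + 5 = 10
σ = (3, 2, 0, 1): 7 + (-5) + 7 + (-7) = 2
σ = (3, 2, 1, 0): 7 + (-5) + (-4) + 5 = 3
Optimal value attained by: σ = (0, 2, 1, 3).
Answer: det⊕(W) = 1; verdict: SINGULAR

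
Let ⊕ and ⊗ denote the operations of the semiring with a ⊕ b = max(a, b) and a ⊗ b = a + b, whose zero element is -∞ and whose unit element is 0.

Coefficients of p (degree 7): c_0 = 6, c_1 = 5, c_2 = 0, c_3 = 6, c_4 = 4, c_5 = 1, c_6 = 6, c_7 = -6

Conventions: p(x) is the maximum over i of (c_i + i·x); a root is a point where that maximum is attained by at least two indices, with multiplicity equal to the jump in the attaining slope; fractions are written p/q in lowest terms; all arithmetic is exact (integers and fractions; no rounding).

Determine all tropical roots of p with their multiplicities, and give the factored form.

hull edge (i=0, c=6) to (i=6, c=6): slope 0, span 6
hull edge (i=6, c=6) to (i=7, c=-6): slope -12, span 1
Factored form: p(x) = -6 ⊗ (x ⊕ 0) ⊗ (x ⊕ 0) ⊗ (x ⊕ 0) ⊗ (x ⊕ 0) ⊗ (x ⊕ 0) ⊗ (x ⊕ 0) ⊗ (x ⊕ 12)
Answer: roots = 0 (mult 6), 12 (mult 1)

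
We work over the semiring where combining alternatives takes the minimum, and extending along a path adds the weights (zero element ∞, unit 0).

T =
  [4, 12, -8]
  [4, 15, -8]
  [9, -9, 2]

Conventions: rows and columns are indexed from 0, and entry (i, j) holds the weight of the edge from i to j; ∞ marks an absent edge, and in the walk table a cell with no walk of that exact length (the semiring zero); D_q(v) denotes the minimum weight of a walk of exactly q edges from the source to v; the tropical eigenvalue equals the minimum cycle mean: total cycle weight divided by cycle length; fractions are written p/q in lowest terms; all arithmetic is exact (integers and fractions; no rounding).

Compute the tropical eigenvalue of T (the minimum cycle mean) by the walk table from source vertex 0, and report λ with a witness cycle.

q=0: [0, ∞, ∞]
q=1: [4, 12, -8]
q=2: [1, -17, -6]
q=3: [-13, -15, -25]
Optimal cycle mean attained by: cycle 1->2->1, total (-8) + (-9), length 2.
Answer: λ = -17/2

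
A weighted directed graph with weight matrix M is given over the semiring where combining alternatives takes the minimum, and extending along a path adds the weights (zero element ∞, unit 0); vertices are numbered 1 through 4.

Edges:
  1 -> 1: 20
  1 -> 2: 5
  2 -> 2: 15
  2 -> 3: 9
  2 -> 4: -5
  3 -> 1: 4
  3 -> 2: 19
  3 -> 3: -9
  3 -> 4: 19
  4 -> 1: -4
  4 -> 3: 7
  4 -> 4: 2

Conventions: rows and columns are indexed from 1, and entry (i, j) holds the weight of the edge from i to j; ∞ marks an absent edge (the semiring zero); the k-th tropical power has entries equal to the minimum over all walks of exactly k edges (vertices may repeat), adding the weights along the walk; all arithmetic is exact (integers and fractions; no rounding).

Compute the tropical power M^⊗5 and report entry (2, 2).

M^⊗2:
  [40, 20, 14, 0]
  [-9, 28, 0, -3]
  [-5, 9, -18, 10]
  [-2, 1, -2, 4]
M^⊗3:
  [-4, 33, 5, 2]
  [-7, -4, -9, -1]
  [-14, 0, -27, 1]
  [0, 3, -11, -4]
M^⊗4:
  [-2, 1, -4, 4]
  [-5, -2, -18, -9]
  [-23, -9, -36, -8]
  [-8, 5, -20, -2]
M^⊗5:
  [0, 3, -13, -4]
  [-14, 0, -27, -7]
  [-32, -18, -45, -17]
  [-16, -3, -29, -1]
Key observation: the optimum is the walk 2->3->3->3->1->2, with weight 9 + (-9) + (-9) + 4 + 5 = 0.
Optimal value attained by: walk 2->3->3->3->1->2.
Answer: (M^⊗5)[2][2] = 0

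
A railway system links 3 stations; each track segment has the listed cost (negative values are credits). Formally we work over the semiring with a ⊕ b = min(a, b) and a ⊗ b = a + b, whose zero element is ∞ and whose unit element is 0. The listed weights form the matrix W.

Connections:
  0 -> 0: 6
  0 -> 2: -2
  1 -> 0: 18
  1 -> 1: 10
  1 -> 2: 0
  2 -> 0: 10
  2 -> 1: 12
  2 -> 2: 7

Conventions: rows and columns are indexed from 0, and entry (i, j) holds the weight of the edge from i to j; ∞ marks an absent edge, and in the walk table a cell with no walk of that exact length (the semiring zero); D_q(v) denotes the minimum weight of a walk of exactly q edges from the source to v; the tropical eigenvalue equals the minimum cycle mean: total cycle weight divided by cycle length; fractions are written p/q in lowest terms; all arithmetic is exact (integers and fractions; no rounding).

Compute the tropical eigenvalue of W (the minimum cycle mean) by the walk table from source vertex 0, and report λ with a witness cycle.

q=0: [0, ∞, ∞]
q=1: [6, ∞, -2]
q=2: [8, 10, 4]
q=3: [14, 16, 6]
Optimal cycle mean attained by: cycle 0->2->0, total (-2) + 10, length 2.
Answer: λ = 4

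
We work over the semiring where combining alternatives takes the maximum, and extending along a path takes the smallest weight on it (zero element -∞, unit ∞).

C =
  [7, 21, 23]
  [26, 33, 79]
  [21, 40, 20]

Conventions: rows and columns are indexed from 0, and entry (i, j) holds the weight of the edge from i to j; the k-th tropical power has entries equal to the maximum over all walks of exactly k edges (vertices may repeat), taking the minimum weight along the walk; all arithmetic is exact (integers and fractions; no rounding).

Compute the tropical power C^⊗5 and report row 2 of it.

C^⊗2:
  [21, 23, 21]
  [26, 40, 33]
  [26, 33, 40]
C^⊗3:
  [23, 23, 23]
  [26, 33, 40]
  [26, 40, 33]
C^⊗4:
  [23, 23, 23]
  [26, 40, 33]
  [26, 33, 40]
C^⊗5:
  [23, 23, 23]
  [26, 33, 40]
  [26, 40, 33]
Answer: row 2 of C^⊗5 = [26, 40, 33]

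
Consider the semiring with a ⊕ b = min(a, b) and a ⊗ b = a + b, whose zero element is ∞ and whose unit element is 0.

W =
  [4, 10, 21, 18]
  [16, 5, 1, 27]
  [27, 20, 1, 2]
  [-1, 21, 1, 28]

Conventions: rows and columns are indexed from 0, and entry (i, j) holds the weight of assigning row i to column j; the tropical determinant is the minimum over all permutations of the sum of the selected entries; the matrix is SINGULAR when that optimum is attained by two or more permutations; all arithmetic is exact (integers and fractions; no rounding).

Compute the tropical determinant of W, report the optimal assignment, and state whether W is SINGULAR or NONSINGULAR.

σ = (0, 1, 2, 3): 4 + 5 + 1 + 28 = 38
σ = (0, 1, 3, 2): 4 + 5 + 2 + 1 = 12
σ = (0, 2, 1, 3): 4 + 1 + 20 + 28 = 53
σ = (0, 2, 3, 1): 4 + 1 + 2 + 21 = 28
σ = (0, 3, 1, 2): 4 + 27 + 20 + 1 = 52
σ = (0, 3, 2, 1): 4 + 27 + 1 + 21 = 53
σ = (1, 0, 2, 3): 10 + 16 + 1 + 28 = 55
σ = (1, 0, 3, 2): 10 + 16 + 2 + 1 = 29
σ = (1, 2, 0, 3): 10 + 1 + 27 + 28 = 66
σ = (1, 2, 3, 0): 10 + 1 + 2 + (-1) = 12
σ = (1, 3, 0, 2): 10 + 27 + 27 + 1 = 65
σ = (1, 3, 2, 0): 10 + 27 + 1 + (-1) = 37
σ = (2, 0, 1, 3): 21 + 16 + 20 + 28 = 85
σ = (2, 0, 3, 1): 21 + 16 + 2 + 21 = 60
σ = (2, 1, 0, 3): 21 + 5 + 27 + 28 = 81
σ = (2, 1, 3, 0): 21 + 5 + 2 + (-1) = 27
σ = (2, 3, 0, 1): 21 + 27 + 27 + 21 = 96
σ = (2, 3, 1, 0): 21 + 27 + 20 + (-1) = 67
σ = (3, 0, 1, 2): 18 + 16 + 20 + 1 = 55
σ = (3, 0, 2, 1): 18 + 16 + 1 + 21 = 56
σ = (3, 1, 0, 2): 18 + 5 + 27 + 1 = 51
σ = (3, 1, 2, 0): 18 + 5 + 1 + (-1) = 23
σ = (3, 2, 0, 1): 18 + 1 + 27 + 21 = 67
σ = (3, 2, 1, 0): 18 + 1 + 20 + (-1) = 38
Optimal value attained by: σ = (0, 1, 3, 2).
Answer: det⊕(W) = 12; verdict: SINGULAR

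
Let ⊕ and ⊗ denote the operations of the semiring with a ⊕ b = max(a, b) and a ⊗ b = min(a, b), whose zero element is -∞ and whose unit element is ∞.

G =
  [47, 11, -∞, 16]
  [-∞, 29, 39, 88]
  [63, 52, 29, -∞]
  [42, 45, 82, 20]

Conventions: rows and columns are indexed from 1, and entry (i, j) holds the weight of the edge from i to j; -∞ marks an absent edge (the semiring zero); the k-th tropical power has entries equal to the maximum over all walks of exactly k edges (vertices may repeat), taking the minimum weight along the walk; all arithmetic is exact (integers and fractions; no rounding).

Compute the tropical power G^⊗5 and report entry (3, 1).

G^⊗2:
  [47, 16, 16, 16]
  [42, 45, 82, 29]
  [47, 29, 39, 52]
  [63, 52, 39, 45]
G^⊗3:
  [47, 16, 16, 16]
  [63, 52, 39, 45]
  [47, 45, 52, 29]
  [47, 45, 45, 52]
G^⊗4:
  [47, 16, 16, 16]
  [47, 45, 45, 52]
  [52, 52, 39, 45]
  [47, 45, 52, 45]
G^⊗5:
  [47, 16, 16, 16]
  [47, 45, 52, 45]
  [47, 45, 45, 52]
  [52, 52, 45, 45]
Key observation: the optimum is the walk 3->1->1->1->1->1, with weight 63 min 47 min 47 min 47 min 47 = 47.
Optimal value attained by: walk 3->1->1->1->1->1.
Answer: (G^⊗5)[3][1] = 47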